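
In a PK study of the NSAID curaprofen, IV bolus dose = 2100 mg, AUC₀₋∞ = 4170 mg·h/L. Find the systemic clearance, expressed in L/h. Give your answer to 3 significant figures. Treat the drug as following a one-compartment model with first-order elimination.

0.504 L/h

CL = Dose / AUC = 2100 / 4170 = 0.5036 L/h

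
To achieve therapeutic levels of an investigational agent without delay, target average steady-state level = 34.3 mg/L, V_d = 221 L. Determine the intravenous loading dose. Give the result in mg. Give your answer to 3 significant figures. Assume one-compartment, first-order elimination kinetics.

7580 mg

LD = Css × Vd = 34.3 × 221 = 7580 mg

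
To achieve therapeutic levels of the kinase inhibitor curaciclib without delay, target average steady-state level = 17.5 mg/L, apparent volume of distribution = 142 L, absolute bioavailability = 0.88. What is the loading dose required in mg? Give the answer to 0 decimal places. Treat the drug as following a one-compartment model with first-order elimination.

LD = Css × Vd / F = 17.5 × 142 / 0.88 = 2824 mg

2824 mg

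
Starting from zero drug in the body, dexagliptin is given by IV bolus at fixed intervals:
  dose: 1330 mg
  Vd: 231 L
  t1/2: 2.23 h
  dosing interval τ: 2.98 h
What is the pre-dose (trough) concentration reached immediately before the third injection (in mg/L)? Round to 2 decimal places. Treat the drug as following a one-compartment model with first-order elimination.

C₀ per dose = Dose / Vd = 1330 / 231 = 5.758 mg/L
k = ln2 / t½ = 0.693147 / 2.23 = 0.3108 h⁻¹
Fraction remaining after one interval: r = e^(−kτ) = e^(−0.3108 × 2.98) = 0.3961
Before dose 3, 2 doses have been given (aged 1τ, 2τ).
C_trough = C₀ × (r + r²) = 5.758 × (0.3961 + 0.1569) = 3.184 mg/L

3.18 mg/L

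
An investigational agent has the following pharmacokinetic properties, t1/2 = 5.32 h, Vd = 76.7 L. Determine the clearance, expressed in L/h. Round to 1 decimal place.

10.0 L/h

k = ln2 / t½ = 0.693147 / 5.32 = 0.1303 h⁻¹
CL = k × Vd = 0.1303 × 76.7 = 9.994 L/h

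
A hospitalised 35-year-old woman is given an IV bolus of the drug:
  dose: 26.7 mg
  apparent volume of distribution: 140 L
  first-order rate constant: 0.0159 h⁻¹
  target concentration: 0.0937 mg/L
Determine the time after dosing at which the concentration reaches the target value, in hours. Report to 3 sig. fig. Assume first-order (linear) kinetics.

C₀ = Dose / Vd = 26.70 / 140 = 0.1907 mg/L
t = ln(C₀ / C) / k = ln(0.1907 / 0.0937) / 0.01590
  = ln(2.035) / 0.01590 = 0.7105 / 0.01590 = 44.69 h

44.7 h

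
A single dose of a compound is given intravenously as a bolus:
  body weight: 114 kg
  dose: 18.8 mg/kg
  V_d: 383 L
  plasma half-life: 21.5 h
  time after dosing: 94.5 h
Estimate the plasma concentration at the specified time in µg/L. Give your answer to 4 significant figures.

265.9 µg/L

Total dose = 18.8 × 114 = 2143 mg
C₀ = Dose / Vd = 2143 / 383 = 5.595 mg/L
k = ln2 / t½ = 0.693147 / 21.5 = 0.03224 h⁻¹
C = C₀ · e^(−k·t) = 5.595 × e^(−0.03224 × 94.5)
  = 5.595 × 0.04752 = 0.2659 mg/L
Convert: 0.2659 mg/L × 1000 = 265.9 µg/L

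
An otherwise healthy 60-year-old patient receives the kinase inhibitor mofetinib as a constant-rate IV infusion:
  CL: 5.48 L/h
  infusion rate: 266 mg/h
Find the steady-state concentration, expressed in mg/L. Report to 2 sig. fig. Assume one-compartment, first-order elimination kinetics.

At steady state Css = R₀ / CL = 266 / 5.480 = 48.54 mg/L

49 mg/L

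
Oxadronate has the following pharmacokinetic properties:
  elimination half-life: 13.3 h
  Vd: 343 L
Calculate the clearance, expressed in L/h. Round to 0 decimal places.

k = ln2 / t½ = 0.693147 / 13.3 = 0.05212 h⁻¹
CL = k × Vd = 0.05212 × 343 = 17.88 L/h

18 L/h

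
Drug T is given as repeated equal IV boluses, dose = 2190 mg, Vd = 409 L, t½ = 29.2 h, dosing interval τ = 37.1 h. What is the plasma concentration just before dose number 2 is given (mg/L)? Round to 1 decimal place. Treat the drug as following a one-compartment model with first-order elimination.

C₀ per dose = Dose / Vd = 2190 / 409 = 5.355 mg/L
k = ln2 / t½ = 0.693147 / 29.2 = 0.02374 h⁻¹
Fraction remaining after one interval: r = e^(−kτ) = e^(−0.02374 × 37.1) = 0.4145
Before dose 2, 1 dose has been given (aged 1τ).
C_trough = C₀ × r = 5.355 × 0.4145 = 2.220 mg/L

2.2 mg/L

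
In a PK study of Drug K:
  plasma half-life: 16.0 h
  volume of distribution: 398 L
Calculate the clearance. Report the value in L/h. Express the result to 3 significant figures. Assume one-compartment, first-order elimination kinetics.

17.2 L/h

k = ln2 / t½ = 0.693147 / 16.0 = 0.04332 h⁻¹
CL = k × Vd = 0.04332 × 398 = 17.24 L/h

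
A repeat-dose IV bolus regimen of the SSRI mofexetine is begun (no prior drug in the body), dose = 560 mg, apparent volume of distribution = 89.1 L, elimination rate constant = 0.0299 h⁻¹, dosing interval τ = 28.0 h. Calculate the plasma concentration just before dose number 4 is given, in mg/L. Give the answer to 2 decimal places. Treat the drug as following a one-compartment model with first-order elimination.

4.41 mg/L

C₀ per dose = Dose / Vd = 560 / 89.1 = 6.285 mg/L
Fraction remaining after one interval: r = e^(−kτ) = e^(−0.02990 × 28.0) = 0.4329
Before dose 4, 3 doses have been given (aged 1τ, 2τ, 3τ).
C_trough = C₀ × (r + r² + … + r^3) = C₀ × r(1−r^3)/(1−r)
        = 6.285 × 0.4329 × (1 − 0.08113) / (1 − 0.4329) = 4.408 mg/L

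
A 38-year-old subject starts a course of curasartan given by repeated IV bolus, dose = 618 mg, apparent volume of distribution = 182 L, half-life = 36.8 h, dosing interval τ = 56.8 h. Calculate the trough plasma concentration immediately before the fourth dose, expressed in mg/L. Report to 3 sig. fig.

1.70 mg/L

C₀ per dose = Dose / Vd = 618 / 182 = 3.396 mg/L
k = ln2 / t½ = 0.693147 / 36.8 = 0.01884 h⁻¹
Fraction remaining after one interval: r = e^(−kτ) = e^(−0.01884 × 56.8) = 0.3430
Before dose 4, 3 doses have been given (aged 1τ, 2τ, 3τ).
C_trough = C₀ × (r + r² + … + r^3) = C₀ × r(1−r^3)/(1−r)
        = 3.396 × 0.3430 × (1 − 0.04035) / (1 − 0.3430) = 1.701 mg/L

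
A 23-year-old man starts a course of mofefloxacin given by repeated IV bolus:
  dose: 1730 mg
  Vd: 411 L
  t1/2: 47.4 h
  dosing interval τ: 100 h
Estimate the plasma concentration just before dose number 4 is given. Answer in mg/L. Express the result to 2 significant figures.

C₀ per dose = Dose / Vd = 1730 / 411 = 4.209 mg/L
k = ln2 / t½ = 0.693147 / 47.4 = 0.01462 h⁻¹
Fraction remaining after one interval: r = e^(−kτ) = e^(−0.01462 × 100) = 0.2318
Before dose 4, 3 doses have been given (aged 1τ, 2τ, 3τ).
C_trough = C₀ × (r + r² + … + r^3) = C₀ × r(1−r^3)/(1−r)
        = 4.209 × 0.2318 × (1 − 0.01245) / (1 − 0.2318) = 1.254 mg/L

1.3 mg/L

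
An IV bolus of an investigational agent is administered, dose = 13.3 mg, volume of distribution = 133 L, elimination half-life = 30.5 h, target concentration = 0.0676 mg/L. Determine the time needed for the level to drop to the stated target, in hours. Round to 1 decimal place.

C₀ = Dose / Vd = 13.30 / 133 = 0.1000 mg/L
k = ln2 / t½ = 0.693147 / 30.5 = 0.02273 h⁻¹
t = ln(C₀ / C) / k = ln(0.1000 / 0.0676) / 0.02273
  = ln(1.479) / 0.02273 = 0.3914 / 0.02273 = 17.22 h

17.2 h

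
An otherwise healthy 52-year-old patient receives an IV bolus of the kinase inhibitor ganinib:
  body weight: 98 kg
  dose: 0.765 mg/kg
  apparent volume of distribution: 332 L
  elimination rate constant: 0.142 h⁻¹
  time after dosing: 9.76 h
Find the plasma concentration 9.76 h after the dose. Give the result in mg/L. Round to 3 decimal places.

Total dose = 0.765 × 98 = 74.97 mg
C₀ = Dose / Vd = 74.97 / 332 = 0.2258 mg/L
C = C₀ · e^(−k·t) = 0.2258 × e^(−0.1420 × 9.76)
  = 0.2258 × 0.2501 = 0.05647 mg/L

0.056 mg/L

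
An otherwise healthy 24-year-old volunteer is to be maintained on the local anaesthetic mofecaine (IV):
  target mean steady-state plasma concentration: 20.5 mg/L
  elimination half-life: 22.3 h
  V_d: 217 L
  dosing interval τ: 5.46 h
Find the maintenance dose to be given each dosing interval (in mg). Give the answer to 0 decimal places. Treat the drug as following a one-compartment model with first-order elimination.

755 mg

k = ln2 / t½ = 0.693147 / 22.3 = 0.03108 h⁻¹
CL = k × Vd = 0.03108 × 217 = 6.744 L/h
At steady state, Dose/τ = Css × CL.
Dose = Css × CL × τ = 20.5 × 6.744 × 5.46 = 754.9 mg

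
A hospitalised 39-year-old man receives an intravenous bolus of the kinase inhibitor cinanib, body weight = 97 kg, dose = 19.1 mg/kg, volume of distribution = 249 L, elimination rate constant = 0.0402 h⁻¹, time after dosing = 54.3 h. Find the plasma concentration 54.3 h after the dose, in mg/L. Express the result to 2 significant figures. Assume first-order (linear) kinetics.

Total dose = 19.1 × 97 = 1853 mg
C₀ = Dose / Vd = 1853 / 249 = 7.442 mg/L
C = C₀ · e^(−k·t) = 7.442 × e^(−0.04020 × 54.3)
  = 7.442 × 0.1127 = 0.8387 mg/L

0.84 mg/L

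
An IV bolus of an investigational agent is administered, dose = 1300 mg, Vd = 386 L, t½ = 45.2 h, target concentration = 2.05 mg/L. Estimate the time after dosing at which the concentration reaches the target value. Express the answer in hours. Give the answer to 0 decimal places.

32 h

C₀ = Dose / Vd = 1300 / 386 = 3.368 mg/L
k = ln2 / t½ = 0.693147 / 45.2 = 0.01534 h⁻¹
t = ln(C₀ / C) / k = ln(3.368 / 2.05) / 0.01534
  = ln(1.643) / 0.01534 = 0.4965 / 0.01534 = 32.37 h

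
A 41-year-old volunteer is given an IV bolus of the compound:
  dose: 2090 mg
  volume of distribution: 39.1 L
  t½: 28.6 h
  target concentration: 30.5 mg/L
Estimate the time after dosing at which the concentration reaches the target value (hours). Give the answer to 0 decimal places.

C₀ = Dose / Vd = 2090 / 39.1 = 53.45 mg/L
k = ln2 / t½ = 0.693147 / 28.6 = 0.02424 h⁻¹
t = ln(C₀ / C) / k = ln(53.45 / 30.5) / 0.02424
  = ln(1.752) / 0.02424 = 0.5608 / 0.02424 = 23.14 h

23 h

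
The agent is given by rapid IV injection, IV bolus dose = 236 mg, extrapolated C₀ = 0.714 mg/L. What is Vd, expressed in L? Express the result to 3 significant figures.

331 L

Vd = Dose / C₀ = 236.0 / 0.714 = 330.5 L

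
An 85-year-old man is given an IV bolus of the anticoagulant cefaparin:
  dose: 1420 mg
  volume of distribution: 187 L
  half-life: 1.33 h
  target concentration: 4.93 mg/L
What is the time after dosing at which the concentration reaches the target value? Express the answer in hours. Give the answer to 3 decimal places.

0.829 h

C₀ = Dose / Vd = 1420 / 187 = 7.594 mg/L
k = ln2 / t½ = 0.693147 / 1.33 = 0.5212 h⁻¹
t = ln(C₀ / C) / k = ln(7.594 / 4.93) / 0.5212
  = ln(1.540) / 0.5212 = 0.4318 / 0.5212 = 0.8285 h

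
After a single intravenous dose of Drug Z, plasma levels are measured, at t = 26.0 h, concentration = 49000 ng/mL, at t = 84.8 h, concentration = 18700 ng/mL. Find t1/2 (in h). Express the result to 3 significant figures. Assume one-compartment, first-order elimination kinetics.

k = ln(C₁/C₂) / (t₂ − t₁) = ln(49000/18700) / (84.8 − 26.0)
  = 0.9633 / 58.80 = 0.01638 h⁻¹
t½ = ln2 / k = 0.693147 / 0.01638 = 42.32 h

42.3 h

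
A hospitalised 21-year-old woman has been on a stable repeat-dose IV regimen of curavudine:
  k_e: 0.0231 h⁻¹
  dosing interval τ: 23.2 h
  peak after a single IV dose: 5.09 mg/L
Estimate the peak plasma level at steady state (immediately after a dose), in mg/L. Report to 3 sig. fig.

e^(−kτ) = e^(−0.02310 × 23.2) = 0.5851
Accumulation ratio R = 1 / (1 − e^(−kτ)) = 1 / (1 − 0.5851) = 2.410
Steady-state peak = C₀ × R = 5.09 × 2.410 = 12.27 mg/L

12.3 mg/L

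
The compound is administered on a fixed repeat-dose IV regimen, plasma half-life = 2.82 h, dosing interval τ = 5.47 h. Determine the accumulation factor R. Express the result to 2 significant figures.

1.4

k = ln2 / t½ = 0.693147 / 2.82 = 0.2458 h⁻¹
e^(−kτ) = e^(−0.2458 × 5.47) = 0.2607
Accumulation ratio R = 1 / (1 − e^(−kτ)) = 1 / (1 − 0.2607) = 1.353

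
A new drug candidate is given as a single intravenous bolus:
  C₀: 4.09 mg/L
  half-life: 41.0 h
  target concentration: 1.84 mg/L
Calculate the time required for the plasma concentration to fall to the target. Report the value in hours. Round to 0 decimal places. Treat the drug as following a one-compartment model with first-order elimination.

47 h

k = ln2 / t½ = 0.693147 / 41.0 = 0.01691 h⁻¹
t = ln(C₀ / C) / k = ln(4.090 / 1.84) / 0.01691
  = ln(2.223) / 0.01691 = 0.7989 / 0.01691 = 47.24 h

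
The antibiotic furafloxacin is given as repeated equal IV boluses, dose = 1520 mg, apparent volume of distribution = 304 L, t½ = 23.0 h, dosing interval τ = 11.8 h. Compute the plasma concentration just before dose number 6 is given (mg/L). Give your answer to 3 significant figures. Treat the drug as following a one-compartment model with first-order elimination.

9.73 mg/L

C₀ per dose = Dose / Vd = 1520 / 304 = 5.000 mg/L
k = ln2 / t½ = 0.693147 / 23.0 = 0.03014 h⁻¹
Fraction remaining after one interval: r = e^(−kτ) = e^(−0.03014 × 11.8) = 0.7007
Before dose 6, 5 doses have been given (aged 1τ, 2τ, 3τ, 4τ, 5τ).
C_trough = C₀ × (r + r² + … + r^5) = C₀ × r(1−r^5)/(1−r)
        = 5.000 × 0.7007 × (1 − 0.1689) / (1 − 0.7007) = 9.729 mg/L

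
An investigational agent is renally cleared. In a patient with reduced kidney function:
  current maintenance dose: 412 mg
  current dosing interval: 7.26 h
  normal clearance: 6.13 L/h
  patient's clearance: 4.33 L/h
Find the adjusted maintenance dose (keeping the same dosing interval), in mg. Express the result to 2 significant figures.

To keep the same average steady-state level, dosing rate must scale with clearance.
CL ratio = 4.33 / 6.13 = 0.7064
New dose (same interval) = 412 × 0.7064 = 291.0 mg

290 mg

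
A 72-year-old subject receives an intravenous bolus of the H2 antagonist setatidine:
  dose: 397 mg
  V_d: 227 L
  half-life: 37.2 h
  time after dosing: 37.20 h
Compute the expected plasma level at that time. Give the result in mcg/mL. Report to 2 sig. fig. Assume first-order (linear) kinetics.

0.87 mcg/mL

C₀ = Dose / Vd = 397.0 / 227 = 1.749 mg/L
k = ln2 / t½ = 0.693147 / 37.2 = 0.01863 h⁻¹
t / t½ = 37.20 / 37.2 = 1 half-lives
C = C₀ × (1/2)^1 = 1.749 × 0.5000 = 0.8745 mg/L
(0.8745 mg/L = 0.8745 mcg/mL)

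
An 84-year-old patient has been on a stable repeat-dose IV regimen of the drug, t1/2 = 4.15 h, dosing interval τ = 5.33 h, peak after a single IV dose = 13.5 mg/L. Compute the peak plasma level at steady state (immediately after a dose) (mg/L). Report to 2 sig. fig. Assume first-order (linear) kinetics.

23 mg/L

k = ln2 / t½ = 0.693147 / 4.15 = 0.1670 h⁻¹
e^(−kτ) = e^(−0.1670 × 5.33) = 0.4106
Accumulation ratio R = 1 / (1 − e^(−kτ)) = 1 / (1 − 0.4106) = 1.697
Steady-state peak = C₀ × R = 13.5 × 1.697 = 22.91 mg/L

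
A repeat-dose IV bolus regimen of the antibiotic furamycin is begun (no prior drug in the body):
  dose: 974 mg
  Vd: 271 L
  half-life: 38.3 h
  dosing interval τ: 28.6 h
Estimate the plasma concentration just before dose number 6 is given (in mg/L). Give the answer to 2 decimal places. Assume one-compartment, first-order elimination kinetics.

4.90 mg/L

C₀ per dose = Dose / Vd = 974 / 271 = 3.594 mg/L
k = ln2 / t½ = 0.693147 / 38.3 = 0.01810 h⁻¹
Fraction remaining after one interval: r = e^(−kτ) = e^(−0.01810 × 28.6) = 0.5959
Before dose 6, 5 doses have been given (aged 1τ, 2τ, 3τ, 4τ, 5τ).
C_trough = C₀ × (r + r² + … + r^5) = C₀ × r(1−r^5)/(1−r)
        = 3.594 × 0.5959 × (1 − 0.07514) / (1 − 0.5959) = 4.902 mg/L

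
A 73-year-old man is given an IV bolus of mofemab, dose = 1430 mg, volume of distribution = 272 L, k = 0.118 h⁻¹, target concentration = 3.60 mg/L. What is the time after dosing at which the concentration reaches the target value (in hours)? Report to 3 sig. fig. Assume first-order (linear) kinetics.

3.21 h

C₀ = Dose / Vd = 1430 / 272 = 5.257 mg/L
t = ln(C₀ / C) / k = ln(5.257 / 3.60) / 0.1180
  = ln(1.460) / 0.1180 = 0.3784 / 0.1180 = 3.207 h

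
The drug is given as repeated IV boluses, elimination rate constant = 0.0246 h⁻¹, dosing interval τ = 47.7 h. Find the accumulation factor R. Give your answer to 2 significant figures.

1.4

e^(−kτ) = e^(−0.02460 × 47.7) = 0.3093
Accumulation ratio R = 1 / (1 − e^(−kτ)) = 1 / (1 − 0.3093) = 1.448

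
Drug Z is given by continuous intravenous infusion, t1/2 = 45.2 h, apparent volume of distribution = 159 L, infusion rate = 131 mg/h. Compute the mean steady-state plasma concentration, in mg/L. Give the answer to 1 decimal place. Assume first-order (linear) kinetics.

k = ln2 / t½ = 0.693147 / 45.2 = 0.01534 h⁻¹
CL = k × Vd = 0.01534 × 159 = 2.439 L/h
At steady state Css = R₀ / CL = 131 / 2.439 = 53.71 mg/L

53.7 mg/L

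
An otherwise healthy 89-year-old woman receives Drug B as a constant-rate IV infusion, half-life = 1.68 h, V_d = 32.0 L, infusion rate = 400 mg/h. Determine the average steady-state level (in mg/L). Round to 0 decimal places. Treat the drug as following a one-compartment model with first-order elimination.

k = ln2 / t½ = 0.693147 / 1.68 = 0.4126 h⁻¹
CL = k × Vd = 0.4126 × 32.0 = 13.20 L/h
At steady state Css = R₀ / CL = 400 / 13.20 = 30.30 mg/L

30 mg/L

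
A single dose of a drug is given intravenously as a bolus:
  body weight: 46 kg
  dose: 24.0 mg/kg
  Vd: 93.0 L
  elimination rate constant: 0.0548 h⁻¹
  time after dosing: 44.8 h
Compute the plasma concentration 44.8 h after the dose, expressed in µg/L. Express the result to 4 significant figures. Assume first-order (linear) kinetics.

1019 µg/L

Total dose = 24.0 × 46 = 1104 mg
C₀ = Dose / Vd = 1104 / 93.0 = 11.87 mg/L
C = C₀ · e^(−k·t) = 11.87 × e^(−0.05480 × 44.8)
  = 11.87 × 0.08586 = 1.019 mg/L
Convert: 1.019 mg/L × 1000 = 1019 µg/L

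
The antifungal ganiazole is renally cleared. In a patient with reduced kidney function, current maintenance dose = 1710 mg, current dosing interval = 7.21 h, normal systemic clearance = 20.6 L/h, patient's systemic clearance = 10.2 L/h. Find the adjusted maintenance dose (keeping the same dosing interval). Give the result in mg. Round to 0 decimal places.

To keep the same average steady-state level, dosing rate must scale with clearance.
CL ratio = 10.2 / 20.6 = 0.4951
New dose (same interval) = 1710 × 0.4951 = 846.6 mg

847 mg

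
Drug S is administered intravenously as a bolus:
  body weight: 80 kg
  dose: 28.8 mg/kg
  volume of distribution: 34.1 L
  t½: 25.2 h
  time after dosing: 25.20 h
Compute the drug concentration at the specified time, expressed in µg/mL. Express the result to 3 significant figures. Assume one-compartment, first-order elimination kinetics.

Total dose = 28.8 × 80 = 2304 mg
C₀ = Dose / Vd = 2304 / 34.1 = 67.57 mg/L
k = ln2 / t½ = 0.693147 / 25.2 = 0.02751 h⁻¹
t / t½ = 25.20 / 25.2 = 1 half-lives
C = C₀ × (1/2)^1 = 67.57 × 0.5000 = 33.79 mg/L
(33.79 mg/L = 33.79 µg/mL)

33.8 µg/mL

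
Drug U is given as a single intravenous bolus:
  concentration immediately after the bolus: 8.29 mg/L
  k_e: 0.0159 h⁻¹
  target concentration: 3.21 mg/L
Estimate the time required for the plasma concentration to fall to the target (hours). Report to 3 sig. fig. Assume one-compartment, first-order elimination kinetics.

t = ln(C₀ / C) / k = ln(8.290 / 3.21) / 0.01590
  = ln(2.583) / 0.01590 = 0.9490 / 0.01590 = 59.69 h

59.7 h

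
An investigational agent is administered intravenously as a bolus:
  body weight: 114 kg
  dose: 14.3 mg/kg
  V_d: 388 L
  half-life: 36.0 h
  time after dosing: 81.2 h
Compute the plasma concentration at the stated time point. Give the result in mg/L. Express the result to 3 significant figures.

0.880 mg/L

Total dose = 14.3 × 114 = 1630 mg
C₀ = Dose / Vd = 1630 / 388 = 4.201 mg/L
k = ln2 / t½ = 0.693147 / 36.0 = 0.01925 h⁻¹
C = C₀ · e^(−k·t) = 4.201 × e^(−0.01925 × 81.2)
  = 4.201 × 0.2095 = 0.8801 mg/L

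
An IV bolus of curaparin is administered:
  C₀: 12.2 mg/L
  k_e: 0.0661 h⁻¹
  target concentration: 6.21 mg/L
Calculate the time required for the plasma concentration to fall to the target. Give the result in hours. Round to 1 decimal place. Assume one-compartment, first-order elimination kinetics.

10.2 h

t = ln(C₀ / C) / k = ln(12.20 / 6.21) / 0.06610
  = ln(1.965) / 0.06610 = 0.6755 / 0.06610 = 10.22 h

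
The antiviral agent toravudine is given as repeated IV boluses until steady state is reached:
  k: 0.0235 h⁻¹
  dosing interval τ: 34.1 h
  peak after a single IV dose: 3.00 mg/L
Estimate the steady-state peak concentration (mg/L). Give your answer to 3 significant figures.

e^(−kτ) = e^(−0.02350 × 34.1) = 0.4487
Accumulation ratio R = 1 / (1 − e^(−kτ)) = 1 / (1 − 0.4487) = 1.814
Steady-state peak = C₀ × R = 3.00 × 1.814 = 5.442 mg/L

5.44 mg/L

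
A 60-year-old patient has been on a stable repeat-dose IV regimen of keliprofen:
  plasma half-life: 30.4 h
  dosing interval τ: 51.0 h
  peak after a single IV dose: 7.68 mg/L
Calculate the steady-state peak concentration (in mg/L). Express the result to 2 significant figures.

11 mg/L

k = ln2 / t½ = 0.693147 / 30.4 = 0.02280 h⁻¹
e^(−kτ) = e^(−0.02280 × 51.0) = 0.3126
Accumulation ratio R = 1 / (1 − e^(−kτ)) = 1 / (1 − 0.3126) = 1.455
Steady-state peak = C₀ × R = 7.68 × 1.455 = 11.17 mg/L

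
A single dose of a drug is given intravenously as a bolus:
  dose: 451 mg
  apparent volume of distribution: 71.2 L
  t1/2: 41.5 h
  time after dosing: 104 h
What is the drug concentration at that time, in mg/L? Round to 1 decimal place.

1.1 mg/L

C₀ = Dose / Vd = 451.0 / 71.2 = 6.334 mg/L
k = ln2 / t½ = 0.693147 / 41.5 = 0.01670 h⁻¹
C = C₀ · e^(−k·t) = 6.334 × e^(−0.01670 × 104)
  = 6.334 × 0.1761 = 1.115 mg/L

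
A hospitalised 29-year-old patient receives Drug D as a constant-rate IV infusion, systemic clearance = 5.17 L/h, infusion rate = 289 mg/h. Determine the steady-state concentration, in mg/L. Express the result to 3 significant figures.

55.9 mg/L

At steady state Css = R₀ / CL = 289 / 5.170 = 55.90 mg/L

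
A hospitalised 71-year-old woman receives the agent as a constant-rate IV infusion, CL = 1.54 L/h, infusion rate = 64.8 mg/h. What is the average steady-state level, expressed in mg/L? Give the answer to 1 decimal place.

42.1 mg/L

At steady state Css = R₀ / CL = 64.8 / 1.540 = 42.08 mg/L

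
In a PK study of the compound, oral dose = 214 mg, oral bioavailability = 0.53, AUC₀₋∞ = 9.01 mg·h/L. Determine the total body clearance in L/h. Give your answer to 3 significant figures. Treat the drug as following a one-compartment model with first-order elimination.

CL = F·Dose / AUC = 0.53 × 214 / 9.01 = 12.59 L/h

12.6 L/h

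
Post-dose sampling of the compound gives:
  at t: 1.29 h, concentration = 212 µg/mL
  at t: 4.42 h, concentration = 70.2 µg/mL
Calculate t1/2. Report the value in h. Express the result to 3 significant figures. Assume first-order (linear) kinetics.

k = ln(C₁/C₂) / (t₂ − t₁) = ln(212/70.2) / (4.42 − 1.29)
  = 1.105 / 3.130 = 0.3530 h⁻¹
t½ = ln2 / k = 0.693147 / 0.3530 = 1.964 h

1.96 h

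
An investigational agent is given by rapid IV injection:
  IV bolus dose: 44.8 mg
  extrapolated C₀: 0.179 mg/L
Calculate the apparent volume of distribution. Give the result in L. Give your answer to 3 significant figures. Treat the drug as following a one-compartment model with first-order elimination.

250 L

Vd = Dose / C₀ = 44.80 / 0.179 = 250.3 L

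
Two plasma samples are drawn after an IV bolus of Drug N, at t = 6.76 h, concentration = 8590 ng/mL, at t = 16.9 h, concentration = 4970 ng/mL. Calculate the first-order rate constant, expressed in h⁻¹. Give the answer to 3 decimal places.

k = ln(C₁/C₂) / (t₂ − t₁) = ln(8590/4970) / (16.9 − 6.76)
  = 0.5472 / 10.14 = 0.05396 h⁻¹

0.054 h⁻¹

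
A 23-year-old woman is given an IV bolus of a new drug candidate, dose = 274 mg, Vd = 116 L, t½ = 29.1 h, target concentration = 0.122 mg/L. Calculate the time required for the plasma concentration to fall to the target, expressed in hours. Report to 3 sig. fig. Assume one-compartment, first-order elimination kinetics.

C₀ = Dose / Vd = 274.0 / 116 = 2.362 mg/L
k = ln2 / t½ = 0.693147 / 29.1 = 0.02382 h⁻¹
t = ln(C₀ / C) / k = ln(2.362 / 0.122) / 0.02382
  = ln(19.36) / 0.02382 = 2.963 / 0.02382 = 124.4 h

124 h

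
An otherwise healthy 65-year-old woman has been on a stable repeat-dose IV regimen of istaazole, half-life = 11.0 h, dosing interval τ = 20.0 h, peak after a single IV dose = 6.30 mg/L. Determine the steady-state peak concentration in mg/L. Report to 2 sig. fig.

k = ln2 / t½ = 0.693147 / 11.0 = 0.06301 h⁻¹
e^(−kτ) = e^(−0.06301 × 20.0) = 0.2836
Accumulation ratio R = 1 / (1 − e^(−kτ)) = 1 / (1 − 0.2836) = 1.396
Steady-state peak = C₀ × R = 6.30 × 1.396 = 8.795 mg/L

8.8 mg/L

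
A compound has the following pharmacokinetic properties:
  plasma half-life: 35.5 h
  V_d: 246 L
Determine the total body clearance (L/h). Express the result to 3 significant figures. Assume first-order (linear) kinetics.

4.80 L/h

k = ln2 / t½ = 0.693147 / 35.5 = 0.01953 h⁻¹
CL = k × Vd = 0.01953 × 246 = 4.804 L/h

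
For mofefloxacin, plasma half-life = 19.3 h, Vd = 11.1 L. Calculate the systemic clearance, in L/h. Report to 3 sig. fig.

k = ln2 / t½ = 0.693147 / 19.3 = 0.03591 h⁻¹
CL = k × Vd = 0.03591 × 11.1 = 0.3986 L/h

0.399 L/h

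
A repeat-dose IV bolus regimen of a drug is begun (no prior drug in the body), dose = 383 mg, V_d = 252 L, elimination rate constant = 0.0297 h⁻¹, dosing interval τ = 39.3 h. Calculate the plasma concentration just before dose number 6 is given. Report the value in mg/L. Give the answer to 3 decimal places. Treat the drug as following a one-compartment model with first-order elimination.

C₀ per dose = Dose / Vd = 383 / 252 = 1.520 mg/L
Fraction remaining after one interval: r = e^(−kτ) = e^(−0.02970 × 39.3) = 0.3112
Before dose 6, 5 doses have been given (aged 1τ, 2τ, 3τ, 4τ, 5τ).
C_trough = C₀ × (r + r² + … + r^5) = C₀ × r(1−r^5)/(1−r)
        = 1.520 × 0.3112 × (1 − 0.002919) / (1 − 0.3112) = 0.6847 mg/L

0.685 mg/L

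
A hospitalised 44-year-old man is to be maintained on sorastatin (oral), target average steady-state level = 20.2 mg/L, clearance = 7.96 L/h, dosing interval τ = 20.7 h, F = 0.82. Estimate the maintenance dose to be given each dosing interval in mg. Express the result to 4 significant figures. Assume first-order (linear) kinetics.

At steady state, F × (Dose/τ) = Css × CL.
Dose = Css × CL × τ / F = 20.2 × 7.960 × 20.7 / 0.82 = 4059 mg

4059 mg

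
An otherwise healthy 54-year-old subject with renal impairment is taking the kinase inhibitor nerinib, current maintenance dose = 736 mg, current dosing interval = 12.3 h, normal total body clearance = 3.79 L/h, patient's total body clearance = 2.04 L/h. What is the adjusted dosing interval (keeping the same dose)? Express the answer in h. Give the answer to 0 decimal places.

23 h

To keep the same average steady-state level, dosing rate must scale with clearance.
CL ratio = 2.04 / 3.79 = 0.5383
New interval (same dose) = 12.3 / 0.5383 = 22.85 h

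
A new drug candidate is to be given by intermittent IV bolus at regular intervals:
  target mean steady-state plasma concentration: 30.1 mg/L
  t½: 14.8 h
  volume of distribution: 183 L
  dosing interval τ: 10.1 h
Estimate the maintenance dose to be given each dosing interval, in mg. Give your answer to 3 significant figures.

2610 mg

k = ln2 / t½ = 0.693147 / 14.8 = 0.04683 h⁻¹
CL = k × Vd = 0.04683 × 183 = 8.570 L/h
At steady state, Dose/τ = Css × CL.
Dose = Css × CL × τ = 30.1 × 8.570 × 10.1 = 2605 mg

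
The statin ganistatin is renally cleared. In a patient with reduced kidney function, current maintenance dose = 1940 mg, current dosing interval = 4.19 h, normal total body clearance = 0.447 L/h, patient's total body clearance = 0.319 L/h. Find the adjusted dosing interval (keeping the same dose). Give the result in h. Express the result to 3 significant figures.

To keep the same average steady-state level, dosing rate must scale with clearance.
CL ratio = 0.319 / 0.447 = 0.7136
New interval (same dose) = 4.19 / 0.7136 = 5.872 h

5.87 h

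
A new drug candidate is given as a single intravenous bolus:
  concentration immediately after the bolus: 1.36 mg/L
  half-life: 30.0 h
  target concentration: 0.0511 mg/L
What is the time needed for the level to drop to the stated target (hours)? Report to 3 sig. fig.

142 h

k = ln2 / t½ = 0.693147 / 30.0 = 0.02310 h⁻¹
t = ln(C₀ / C) / k = ln(1.360 / 0.0511) / 0.02310
  = ln(26.61) / 0.02310 = 3.281 / 0.02310 = 142.0 h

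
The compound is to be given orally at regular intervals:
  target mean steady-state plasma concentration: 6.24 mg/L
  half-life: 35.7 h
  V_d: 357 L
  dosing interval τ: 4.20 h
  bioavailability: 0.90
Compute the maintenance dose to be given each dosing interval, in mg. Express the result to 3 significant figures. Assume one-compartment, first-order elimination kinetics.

202 mg

k = ln2 / t½ = 0.693147 / 35.7 = 0.01942 h⁻¹
CL = k × Vd = 0.01942 × 357 = 6.933 L/h
At steady state, F × (Dose/τ) = Css × CL.
Dose = Css × CL × τ / F = 6.24 × 6.933 × 4.20 / 0.90 = 201.9 mg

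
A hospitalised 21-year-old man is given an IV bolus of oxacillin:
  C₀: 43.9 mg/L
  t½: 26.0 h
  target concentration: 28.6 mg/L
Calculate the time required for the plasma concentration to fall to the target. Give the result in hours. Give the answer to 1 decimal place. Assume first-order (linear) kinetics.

16.1 h

k = ln2 / t½ = 0.693147 / 26.0 = 0.02666 h⁻¹
t = ln(C₀ / C) / k = ln(43.90 / 28.6) / 0.02666
  = ln(1.535) / 0.02666 = 0.4285 / 0.02666 = 16.07 h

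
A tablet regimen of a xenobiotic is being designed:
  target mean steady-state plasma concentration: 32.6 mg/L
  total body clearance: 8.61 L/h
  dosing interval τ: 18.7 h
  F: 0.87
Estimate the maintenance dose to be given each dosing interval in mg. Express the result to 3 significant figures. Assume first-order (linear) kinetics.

6030 mg

At steady state, F × (Dose/τ) = Css × CL.
Dose = Css × CL × τ / F = 32.6 × 8.610 × 18.7 / 0.87 = 6033 mg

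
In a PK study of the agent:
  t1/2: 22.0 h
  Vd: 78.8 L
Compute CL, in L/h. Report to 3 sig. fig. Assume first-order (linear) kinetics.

2.48 L/h

k = ln2 / t½ = 0.693147 / 22.0 = 0.03151 h⁻¹
CL = k × Vd = 0.03151 × 78.8 = 2.483 L/h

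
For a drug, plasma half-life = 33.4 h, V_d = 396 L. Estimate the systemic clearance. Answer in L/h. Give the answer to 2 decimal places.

k = ln2 / t½ = 0.693147 / 33.4 = 0.02075 h⁻¹
CL = k × Vd = 0.02075 × 396 = 8.217 L/h

8.22 L/h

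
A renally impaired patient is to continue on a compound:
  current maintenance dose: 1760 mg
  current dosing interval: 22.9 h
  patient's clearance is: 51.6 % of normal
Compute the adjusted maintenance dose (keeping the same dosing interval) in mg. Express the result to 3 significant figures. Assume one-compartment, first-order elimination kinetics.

To keep the same average steady-state level, dosing rate must scale with clearance.
CL ratio = 51.6 / 100 = 0.5160
New dose (same interval) = 1760 × 0.5160 = 908.2 mg

908 mg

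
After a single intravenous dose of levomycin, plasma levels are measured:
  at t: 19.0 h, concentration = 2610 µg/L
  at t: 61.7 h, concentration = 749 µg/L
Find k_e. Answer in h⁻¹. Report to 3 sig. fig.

0.0292 h⁻¹

k = ln(C₁/C₂) / (t₂ − t₁) = ln(2610/749) / (61.7 − 19.0)
  = 1.248 / 42.70 = 0.02923 h⁻¹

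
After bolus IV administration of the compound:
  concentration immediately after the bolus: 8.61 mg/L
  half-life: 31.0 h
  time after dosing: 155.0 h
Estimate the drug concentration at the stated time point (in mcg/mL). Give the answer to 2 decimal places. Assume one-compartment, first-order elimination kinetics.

0.27 mcg/mL

k = ln2 / t½ = 0.693147 / 31.0 = 0.02236 h⁻¹
t / t½ = 155.0 / 31.0 = 5 half-lives
C = C₀ × (1/2)^5 = 8.610 × 0.03125 = 0.2691 mg/L
(0.2691 mg/L = 0.2691 mcg/mL)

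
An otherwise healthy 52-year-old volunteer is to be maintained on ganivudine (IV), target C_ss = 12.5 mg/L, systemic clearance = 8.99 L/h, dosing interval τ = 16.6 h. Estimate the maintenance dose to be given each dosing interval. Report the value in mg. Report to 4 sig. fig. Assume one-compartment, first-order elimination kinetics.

1865 mg

At steady state, Dose/τ = Css × CL.
Dose = Css × CL × τ = 12.5 × 8.990 × 16.6 = 1865 mg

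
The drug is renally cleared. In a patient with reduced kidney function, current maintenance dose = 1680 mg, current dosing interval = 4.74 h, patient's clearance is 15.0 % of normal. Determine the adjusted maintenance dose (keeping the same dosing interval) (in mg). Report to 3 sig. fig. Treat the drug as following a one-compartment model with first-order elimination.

252 mg

To keep the same average steady-state level, dosing rate must scale with clearance.
CL ratio = 15.0 / 100 = 0.1500
New dose (same interval) = 1680 × 0.1500 = 252.0 mg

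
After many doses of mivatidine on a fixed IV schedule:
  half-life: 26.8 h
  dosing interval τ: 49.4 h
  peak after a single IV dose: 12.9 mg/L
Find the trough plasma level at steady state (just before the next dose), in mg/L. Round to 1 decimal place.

k = ln2 / t½ = 0.693147 / 26.8 = 0.02586 h⁻¹
e^(−kτ) = e^(−0.02586 × 49.4) = 0.2787
Accumulation ratio R = 1 / (1 − e^(−kτ)) = 1 / (1 − 0.2787) = 1.386
Steady-state trough = C₀ × R × e^(−kτ) = 12.9 × 1.386 × 0.2787 = 4.983 mg/L

5.0 mg/L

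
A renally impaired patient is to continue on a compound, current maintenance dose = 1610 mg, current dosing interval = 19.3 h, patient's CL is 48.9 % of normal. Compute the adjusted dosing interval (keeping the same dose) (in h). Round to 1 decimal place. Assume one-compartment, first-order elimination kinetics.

To keep the same average steady-state level, dosing rate must scale with clearance.
CL ratio = 48.9 / 100 = 0.4890
New interval (same dose) = 19.3 / 0.4890 = 39.47 h

39.5 h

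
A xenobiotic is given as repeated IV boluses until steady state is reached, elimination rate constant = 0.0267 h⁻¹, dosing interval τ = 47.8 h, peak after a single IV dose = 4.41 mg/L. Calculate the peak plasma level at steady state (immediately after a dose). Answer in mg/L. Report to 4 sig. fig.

e^(−kτ) = e^(−0.02670 × 47.8) = 0.2791
Accumulation ratio R = 1 / (1 − e^(−kτ)) = 1 / (1 − 0.2791) = 1.387
Steady-state peak = C₀ × R = 4.41 × 1.387 = 6.117 mg/L

6.117 mg/L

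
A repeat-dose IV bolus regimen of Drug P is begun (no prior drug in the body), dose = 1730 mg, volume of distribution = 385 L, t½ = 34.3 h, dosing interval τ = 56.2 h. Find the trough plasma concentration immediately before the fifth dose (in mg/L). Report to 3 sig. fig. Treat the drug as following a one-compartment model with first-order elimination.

2.10 mg/L

C₀ per dose = Dose / Vd = 1730 / 385 = 4.494 mg/L
k = ln2 / t½ = 0.693147 / 34.3 = 0.02021 h⁻¹
Fraction remaining after one interval: r = e^(−kτ) = e^(−0.02021 × 56.2) = 0.3212
Before dose 5, 4 doses have been given (aged 1τ, 2τ, 3τ, 4τ).
C_trough = C₀ × (r + r² + … + r^4) = C₀ × r(1−r^4)/(1−r)
        = 4.494 × 0.3212 × (1 − 0.01064) / (1 − 0.3212) = 2.104 mg/L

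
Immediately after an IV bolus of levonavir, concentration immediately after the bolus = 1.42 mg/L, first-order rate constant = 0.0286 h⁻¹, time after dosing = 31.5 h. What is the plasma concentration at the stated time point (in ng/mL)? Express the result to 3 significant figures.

C = C₀ · e^(−k·t) = 1.420 × e^(−0.02860 × 31.5)
  = 1.420 × 0.4062 = 0.5768 mg/L
Convert: 0.5768 mg/L × 1000 = 576.8 ng/mL

577 ng/mL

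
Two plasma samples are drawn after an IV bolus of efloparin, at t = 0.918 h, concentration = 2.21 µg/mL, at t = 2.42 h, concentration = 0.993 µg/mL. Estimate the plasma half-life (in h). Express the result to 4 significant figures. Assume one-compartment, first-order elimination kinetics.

1.301 h

k = ln(C₁/C₂) / (t₂ − t₁) = ln(2.21/0.993) / (2.42 − 0.918)
  = 0.8000 / 1.502 = 0.5326 h⁻¹
t½ = ln2 / k = 0.693147 / 0.5326 = 1.301 h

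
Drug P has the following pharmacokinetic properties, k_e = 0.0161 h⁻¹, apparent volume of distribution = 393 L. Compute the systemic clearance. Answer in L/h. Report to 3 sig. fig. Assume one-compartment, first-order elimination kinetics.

6.33 L/h

CL = k × Vd = 0.0161 × 393 = 6.327 L/h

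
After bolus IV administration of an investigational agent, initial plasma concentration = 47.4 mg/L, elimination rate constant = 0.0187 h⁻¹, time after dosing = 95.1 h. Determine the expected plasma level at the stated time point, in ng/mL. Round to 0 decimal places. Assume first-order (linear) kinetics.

C = C₀ · e^(−k·t) = 47.40 × e^(−0.01870 × 95.1)
  = 47.40 × 0.1689 = 8.006 mg/L
Convert: 8.006 mg/L × 1000 = 8006 ng/mL

8006 ng/mL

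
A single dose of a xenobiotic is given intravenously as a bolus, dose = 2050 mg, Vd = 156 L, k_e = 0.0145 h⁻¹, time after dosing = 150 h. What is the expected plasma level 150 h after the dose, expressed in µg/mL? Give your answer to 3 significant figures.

C₀ = Dose / Vd = 2050 / 156 = 13.14 mg/L
C = C₀ · e^(−k·t) = 13.14 × e^(−0.01450 × 150)
  = 13.14 × 0.1136 = 1.493 mg/L
(1.493 mg/L = 1.493 µg/mL)

1.49 µg/mL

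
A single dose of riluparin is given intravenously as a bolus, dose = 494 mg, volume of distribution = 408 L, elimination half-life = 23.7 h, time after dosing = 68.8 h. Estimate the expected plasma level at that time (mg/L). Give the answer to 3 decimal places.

C₀ = Dose / Vd = 494.0 / 408 = 1.211 mg/L
k = ln2 / t½ = 0.693147 / 23.7 = 0.02925 h⁻¹
C = C₀ · e^(−k·t) = 1.211 × e^(−0.02925 × 68.8)
  = 1.211 × 0.1337 = 0.1619 mg/L

0.162 mg/L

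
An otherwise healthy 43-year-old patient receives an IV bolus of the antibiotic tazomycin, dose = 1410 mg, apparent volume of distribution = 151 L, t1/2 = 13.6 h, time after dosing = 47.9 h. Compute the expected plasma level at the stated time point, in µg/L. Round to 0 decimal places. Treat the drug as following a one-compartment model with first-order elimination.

C₀ = Dose / Vd = 1410 / 151 = 9.338 mg/L
k = ln2 / t½ = 0.693147 / 13.6 = 0.05097 h⁻¹
C = C₀ · e^(−k·t) = 9.338 × e^(−0.05097 × 47.9)
  = 9.338 × 0.08703 = 0.8127 mg/L
Convert: 0.8127 mg/L × 1000 = 812.7 µg/L

813 µg/L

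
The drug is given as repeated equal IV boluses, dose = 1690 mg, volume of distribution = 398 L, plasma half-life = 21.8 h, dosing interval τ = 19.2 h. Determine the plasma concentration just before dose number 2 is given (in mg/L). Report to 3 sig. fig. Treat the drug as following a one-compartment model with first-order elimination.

C₀ per dose = Dose / Vd = 1690 / 398 = 4.246 mg/L
k = ln2 / t½ = 0.693147 / 21.8 = 0.03180 h⁻¹
Fraction remaining after one interval: r = e^(−kτ) = e^(−0.03180 × 19.2) = 0.5430
Before dose 2, 1 dose has been given (aged 1τ).
C_trough = C₀ × r = 4.246 × 0.5430 = 2.306 mg/L

2.31 mg/L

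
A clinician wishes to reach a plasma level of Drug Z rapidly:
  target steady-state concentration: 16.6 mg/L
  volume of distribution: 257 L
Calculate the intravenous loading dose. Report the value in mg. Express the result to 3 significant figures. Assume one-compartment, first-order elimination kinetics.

LD = Css × Vd = 16.6 × 257 = 4266 mg

4270 mg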